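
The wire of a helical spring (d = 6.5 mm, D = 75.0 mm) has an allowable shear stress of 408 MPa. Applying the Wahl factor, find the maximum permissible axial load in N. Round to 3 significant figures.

C = D/d = 75.0/6.5 = 11.5385
K_W = (4C−1)/(4C−4) + 0.615/C = 45.154/42.154 + 0.0533 = 1.1245
τ_max = K·8FD/(πd³) → F_max = τ_allow·πd³/(8DK)
F_max = 408·π·6.5³/(8·75.0·1.1245) = 3.5201e+05/674.68 = 521.74 N

522 N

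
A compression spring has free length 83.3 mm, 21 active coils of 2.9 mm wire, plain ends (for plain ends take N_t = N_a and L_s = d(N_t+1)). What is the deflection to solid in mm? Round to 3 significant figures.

N_t = 21; L_s = 2.9·22 = 63.8 mm
δ_solid = L₀ − L_s = 83.3 − 63.8 = 19.5 mm

19.5 mm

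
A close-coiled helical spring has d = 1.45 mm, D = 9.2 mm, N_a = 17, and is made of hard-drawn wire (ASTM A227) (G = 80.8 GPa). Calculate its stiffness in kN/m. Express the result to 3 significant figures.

k = Gd⁴/(8D³N_a) = (80.8×10³ × 1.45⁴) / (8 × 9.2³ × 17)
  = 357177 / 105902 = 3.3727 N/mm

3.37 kN/m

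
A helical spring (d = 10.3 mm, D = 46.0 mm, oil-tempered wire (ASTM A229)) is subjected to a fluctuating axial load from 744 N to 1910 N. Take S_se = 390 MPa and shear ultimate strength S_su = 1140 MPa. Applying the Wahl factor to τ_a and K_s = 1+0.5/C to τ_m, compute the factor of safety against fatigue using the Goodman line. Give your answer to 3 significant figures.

C = D/d = 46.0/10.3 = 4.4660; K_W = (4C−1)/(4C−4)+0.615/C = 1.3541; K_s = 1+0.5/C = 1.1120
F_a = (F_max−F_min)/2 = 583 N; F_m = (F_max+F_min)/2 = 1327 N
τ_a = K_W·8F_aD/(πd³) = 1.3541 × 62.496 = 84.626 MPa
τ_m = K_s·8F_mD/(πd³) = 1.1120 × 142.25 = 158.18 MPa
Goodman: 1/n_f = τ_a/S_se + τ_m/S_su = 84.626/390 + 158.18/1140 = 0.21699 + 0.13875 = 0.35574
n_f = 1/0.35574 = 2.811

2.81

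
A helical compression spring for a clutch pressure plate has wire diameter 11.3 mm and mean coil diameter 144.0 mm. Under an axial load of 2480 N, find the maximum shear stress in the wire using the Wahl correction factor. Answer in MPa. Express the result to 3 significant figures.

Spring index C = D/d = 144.0/11.3 = 12.7434
K_W = (4C−1)/(4C−4) + 0.615/C = 49.973/46.973 + 0.0483 = 1.1121
τ₀ = 8FD/(πd³) = 8·2480·144.0/(π·11.3³) = 2.85696e+06/4533 = 630.26 MPa
τ_max = K·τ₀ = 1.1121 × 630.26 = 700.93 MPa

701 MPa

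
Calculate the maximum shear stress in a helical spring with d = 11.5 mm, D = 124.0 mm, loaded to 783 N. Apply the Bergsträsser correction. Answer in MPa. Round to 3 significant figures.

183 MPa

Spring index C = D/d = 124.0/11.5 = 10.7826
K_B = (4C+2)/(4C−3) = 45.130/40.130 = 1.1246
τ₀ = 8FD/(πd³) = 8·783·124.0/(π·11.5³) = 776736/4778 = 162.57 MPa
τ_max = K·τ₀ = 1.1246 × 162.57 = 182.82 MPa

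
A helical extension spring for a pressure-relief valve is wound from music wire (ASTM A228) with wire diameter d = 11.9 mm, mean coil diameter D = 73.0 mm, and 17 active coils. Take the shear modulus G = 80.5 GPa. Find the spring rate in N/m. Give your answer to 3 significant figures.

30500 N/m

k = Gd⁴/(8D³N_a) = (80.5×10³ × 11.9⁴) / (8 × 73.0³ × 17)
  = 1.6143e+09 / 5.29063e+07 = 30.512 N/mm = 30512 N/m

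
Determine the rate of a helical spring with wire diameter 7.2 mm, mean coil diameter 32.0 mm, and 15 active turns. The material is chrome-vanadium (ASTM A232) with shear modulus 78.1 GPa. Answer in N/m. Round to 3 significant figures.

k = Gd⁴/(8D³N_a) = (78.1×10³ × 7.2⁴) / (8 × 32.0³ × 15)
  = 2.09885e+08 / 3.93216e+06 = 53.376 N/mm = 53376 N/m

53400 N/m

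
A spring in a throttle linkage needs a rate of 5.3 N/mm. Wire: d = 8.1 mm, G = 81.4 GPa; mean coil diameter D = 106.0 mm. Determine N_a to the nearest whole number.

7

N_a = Gd⁴/(8D³k) = (81.4×10³ × 8.1⁴)/(8 × 106.0³ × 5.3)
    = 3.504e+08 / 5.04991e+07 = 6.939 → 7 coils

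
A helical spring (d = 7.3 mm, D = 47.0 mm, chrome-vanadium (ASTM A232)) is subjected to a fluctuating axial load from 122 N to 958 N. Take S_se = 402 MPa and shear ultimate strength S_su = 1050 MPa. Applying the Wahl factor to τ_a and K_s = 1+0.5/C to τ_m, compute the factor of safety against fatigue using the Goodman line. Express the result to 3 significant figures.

1.77

C = D/d = 47.0/7.3 = 6.4384; K_W = (4C−1)/(4C−4)+0.615/C = 1.2334; K_s = 1+0.5/C = 1.0777
F_a = (F_max−F_min)/2 = 418 N; F_m = (F_max+F_min)/2 = 540 N
τ_a = K_W·8F_aD/(πd³) = 1.2334 × 128.6 = 158.62 MPa
τ_m = K_s·8F_mD/(πd³) = 1.0777 × 166.14 = 179.04 MPa
Goodman: 1/n_f = τ_a/S_se + τ_m/S_su = 158.62/402 + 179.04/1050 = 0.39458 + 0.17051 = 0.56509
n_f = 1/0.56509 = 1.77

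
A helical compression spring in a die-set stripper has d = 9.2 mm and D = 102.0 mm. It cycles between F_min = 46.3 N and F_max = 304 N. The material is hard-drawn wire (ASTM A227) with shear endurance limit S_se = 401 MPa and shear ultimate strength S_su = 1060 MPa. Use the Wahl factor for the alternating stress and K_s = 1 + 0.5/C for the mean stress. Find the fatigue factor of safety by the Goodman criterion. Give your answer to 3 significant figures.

C = D/d = 102.0/9.2 = 11.0870; K_W = (4C−1)/(4C−4)+0.615/C = 1.1298; K_s = 1+0.5/C = 1.0451
F_a = (F_max−F_min)/2 = 128.85 N; F_m = (F_max+F_min)/2 = 175.15 N
τ_a = K_W·8F_aD/(πd³) = 1.1298 × 42.979 = 48.559 MPa
τ_m = K_s·8F_mD/(πd³) = 1.0451 × 58.423 = 61.058 MPa
Goodman: 1/n_f = τ_a/S_se + τ_m/S_su = 48.559/401 + 61.058/1060 = 0.12110 + 0.05760 = 0.1787
n_f = 1/0.1787 = 5.596

5.60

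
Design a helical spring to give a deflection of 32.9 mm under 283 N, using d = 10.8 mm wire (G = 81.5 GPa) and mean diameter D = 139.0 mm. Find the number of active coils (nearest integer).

Required rate k = F/δ = 283/32.9 = 8.6018 N/mm
N_a = Gd⁴/(8D³k) = (81.5×10³ × 10.8⁴)/(8 × 139.0³ × 8.6018)
    = 1.1088e+09 / 1.8481e+08 = 6 → 6 coils

6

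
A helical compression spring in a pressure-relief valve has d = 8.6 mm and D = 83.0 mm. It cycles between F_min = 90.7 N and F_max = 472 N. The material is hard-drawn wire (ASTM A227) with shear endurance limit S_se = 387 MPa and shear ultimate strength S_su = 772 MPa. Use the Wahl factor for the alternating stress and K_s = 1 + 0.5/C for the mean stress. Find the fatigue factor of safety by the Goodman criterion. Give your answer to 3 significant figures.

3.17

C = D/d = 83.0/8.6 = 9.6512; K_W = (4C−1)/(4C−4)+0.615/C = 1.1504; K_s = 1+0.5/C = 1.0518
F_a = (F_max−F_min)/2 = 190.65 N; F_m = (F_max+F_min)/2 = 281.35 N
τ_a = K_W·8F_aD/(πd³) = 1.1504 × 63.352 = 72.881 MPa
τ_m = K_s·8F_mD/(πd³) = 1.0518 × 93.491 = 98.335 MPa
Goodman: 1/n_f = τ_a/S_se + τ_m/S_su = 72.881/387 + 98.335/772 = 0.18832 + 0.12738 = 0.3157
n_f = 1/0.3157 = 3.168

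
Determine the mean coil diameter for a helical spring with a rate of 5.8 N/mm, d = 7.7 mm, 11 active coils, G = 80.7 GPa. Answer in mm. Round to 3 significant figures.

D = (Gd⁴/(8N_a·k))^(1/3) = (80.7×10³·7.7⁴/(8·11·5.8))^(1/3)
  = (555809)^(1/3) = 82.2196 mm

82.2 mm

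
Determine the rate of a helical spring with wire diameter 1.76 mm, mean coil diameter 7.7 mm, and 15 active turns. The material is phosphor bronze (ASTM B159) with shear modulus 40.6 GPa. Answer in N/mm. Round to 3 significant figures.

7.11 N/mm

k = Gd⁴/(8D³N_a) = (40.6×10³ × 1.76⁴) / (8 × 7.7³ × 15)
  = 389562 / 54784 = 7.1109 N/mm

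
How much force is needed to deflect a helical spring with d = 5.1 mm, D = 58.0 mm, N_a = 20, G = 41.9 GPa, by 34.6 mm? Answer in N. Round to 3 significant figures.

k = Gd⁴/(8D³N_a) = (41.9×10³)(5.1⁴)/(8·58.0³·20) = 0.90801 N/mm
F = k·δ = 0.90801 × 34.6 = 31.417 N

31.4 N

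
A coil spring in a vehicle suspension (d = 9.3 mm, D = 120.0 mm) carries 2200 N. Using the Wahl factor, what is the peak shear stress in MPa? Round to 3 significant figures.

928 MPa

Spring index C = D/d = 120.0/9.3 = 12.9032
K_W = (4C−1)/(4C−4) + 0.615/C = 50.613/47.613 + 0.0477 = 1.1107
τ₀ = 8FD/(πd³) = 8·2200·120.0/(π·9.3³) = 2.112e+06/2527 = 835.79 MPa
τ_max = K·τ₀ = 1.1107 × 835.79 = 928.28 MPa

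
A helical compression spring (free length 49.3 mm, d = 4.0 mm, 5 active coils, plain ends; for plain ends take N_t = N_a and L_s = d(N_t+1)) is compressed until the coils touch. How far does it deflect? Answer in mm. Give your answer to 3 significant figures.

N_t = 5; L_s = 4.0·6 = 24 mm
δ_solid = L₀ − L_s = 49.3 − 24 = 25.3 mm

25.3 mm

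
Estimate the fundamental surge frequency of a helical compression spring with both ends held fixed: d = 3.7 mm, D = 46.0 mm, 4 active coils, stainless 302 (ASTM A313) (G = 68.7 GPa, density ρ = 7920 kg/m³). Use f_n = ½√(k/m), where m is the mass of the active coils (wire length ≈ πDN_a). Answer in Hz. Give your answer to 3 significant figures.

145 Hz

k = Gd⁴/(8D³N_a) = (68.7×10³)(3.7⁴)/(8·46.0³·4) = 4.1337 N/mm = 4133.7 N/m
Wire length L = πDN_a = π·46.0·4 = 578.05 mm
m = ρ·(πd²/4)·L = 7920 × 10.752×10⁻⁶ m² × 0.57805 m = 0.049225 kg
f_n = ½√(k/m) = 0.5·√(4133.7/0.049225) = 0.5·√(83976) = 144.89 Hz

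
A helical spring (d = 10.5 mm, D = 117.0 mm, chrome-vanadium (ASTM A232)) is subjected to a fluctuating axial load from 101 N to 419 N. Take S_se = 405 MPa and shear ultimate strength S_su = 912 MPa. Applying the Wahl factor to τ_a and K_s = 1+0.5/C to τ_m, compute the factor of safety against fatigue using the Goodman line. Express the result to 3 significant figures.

5.24

C = D/d = 117.0/10.5 = 11.1429; K_W = (4C−1)/(4C−4)+0.615/C = 1.1291; K_s = 1+0.5/C = 1.0449
F_a = (F_max−F_min)/2 = 159 N; F_m = (F_max+F_min)/2 = 260 N
τ_a = K_W·8F_aD/(πd³) = 1.1291 × 40.922 = 46.206 MPa
τ_m = K_s·8F_mD/(πd³) = 1.0449 × 66.916 = 69.919 MPa
Goodman: 1/n_f = τ_a/S_se + τ_m/S_su = 46.206/405 + 69.919/912 = 0.11409 + 0.07667 = 0.19076
n_f = 1/0.19076 = 5.242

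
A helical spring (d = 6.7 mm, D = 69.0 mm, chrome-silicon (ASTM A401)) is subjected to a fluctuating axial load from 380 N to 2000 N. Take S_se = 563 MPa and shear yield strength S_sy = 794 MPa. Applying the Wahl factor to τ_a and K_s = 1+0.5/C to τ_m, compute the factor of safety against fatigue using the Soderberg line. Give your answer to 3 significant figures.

0.533

C = D/d = 69.0/6.7 = 10.2985; K_W = (4C−1)/(4C−4)+0.615/C = 1.1404; K_s = 1+0.5/C = 1.0486
F_a = (F_max−F_min)/2 = 810 N; F_m = (F_max+F_min)/2 = 1190 N
τ_a = K_W·8F_aD/(πd³) = 1.1404 × 473.21 = 539.63 MPa
τ_m = K_s·8F_mD/(πd³) = 1.0486 × 695.2 = 728.96 MPa
Soderberg: 1/n_f = τ_a/S_se + τ_m/S_sy = 539.63/563 + 728.96/794 = 0.95849 + 0.91808 = 1.8766
n_f = 1/1.8766 = 0.5329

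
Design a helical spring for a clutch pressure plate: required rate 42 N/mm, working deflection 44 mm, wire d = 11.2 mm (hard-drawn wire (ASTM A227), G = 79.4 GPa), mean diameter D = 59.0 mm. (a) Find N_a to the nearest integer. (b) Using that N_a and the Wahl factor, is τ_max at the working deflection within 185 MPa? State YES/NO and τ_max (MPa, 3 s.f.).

N_a = Gd⁴/(8D³k) = (79.4×10³)(11.2⁴)/(8·59.0³·42) = 18.1 → N_a = 18
Actual rate k = Gd⁴/(8D³·18) = 42.245 N/mm
Working load F = kδ = 42.245·44 = 1858.8 N
C = 59.0/11.2 = 5.2679; K_W = (4C−1)/(4C−4)+0.615/C = 1.2925
τ_max = K_W·8FD/(πd³) = 1.2925·198.78 = 256.91 MPa
τ_max > 185 MPa → exceeds allowable

(a) 18 coils; (b) NO, τ_max = 257 MPa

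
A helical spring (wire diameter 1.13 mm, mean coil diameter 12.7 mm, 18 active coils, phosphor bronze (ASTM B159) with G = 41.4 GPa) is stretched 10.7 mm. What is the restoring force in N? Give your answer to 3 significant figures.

2.45 N

k = Gd⁴/(8D³N_a) = (41.4×10³)(1.13⁴)/(8·12.7³·18) = 0.22884 N/mm
F = k·δ = 0.22884 × 10.7 = 2.4486 N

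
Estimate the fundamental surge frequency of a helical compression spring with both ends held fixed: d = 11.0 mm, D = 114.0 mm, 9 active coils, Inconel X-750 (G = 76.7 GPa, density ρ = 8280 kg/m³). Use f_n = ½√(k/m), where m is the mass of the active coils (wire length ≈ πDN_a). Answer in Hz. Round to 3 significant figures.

32.2 Hz

k = Gd⁴/(8D³N_a) = (76.7×10³)(11.0⁴)/(8·114.0³·9) = 10.527 N/mm = 10527 N/m
Wire length L = πDN_a = π·114.0·9 = 3223.3 mm
m = ρ·(πd²/4)·L = 8280 × 95.033×10⁻⁶ m² × 3.2233 m = 2.5363 kg
f_n = ½√(k/m) = 0.5·√(10527/2.5363) = 0.5·√(4150.7) = 32.213 Hz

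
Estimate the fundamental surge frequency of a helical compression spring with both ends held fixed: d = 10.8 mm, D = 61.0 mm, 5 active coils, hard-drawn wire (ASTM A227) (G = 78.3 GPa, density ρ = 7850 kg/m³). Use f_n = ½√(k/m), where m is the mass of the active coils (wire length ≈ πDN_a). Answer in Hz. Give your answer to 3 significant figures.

k = Gd⁴/(8D³N_a) = (78.3×10³)(10.8⁴)/(8·61.0³·5) = 117.33 N/mm = 1.1733e+05 N/m
Wire length L = πDN_a = π·61.0·5 = 958.19 mm
m = ρ·(πd²/4)·L = 7850 × 91.609×10⁻⁶ m² × 0.95819 m = 0.68906 kg
f_n = ½√(k/m) = 0.5·√(1.1733e+05/0.68906) = 0.5·√(1.7027e+05) = 206.32 Hz

206 Hz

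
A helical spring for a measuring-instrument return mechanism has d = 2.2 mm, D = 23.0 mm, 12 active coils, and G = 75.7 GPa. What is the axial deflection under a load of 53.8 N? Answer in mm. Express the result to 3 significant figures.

35.4 mm

k = Gd⁴/(8D³N_a) = (75.7×10³)(2.2⁴)/(8·23.0³·12) = 1.5182 N/mm
δ = F/k = 53.8 / 1.5182 = 35.436 mm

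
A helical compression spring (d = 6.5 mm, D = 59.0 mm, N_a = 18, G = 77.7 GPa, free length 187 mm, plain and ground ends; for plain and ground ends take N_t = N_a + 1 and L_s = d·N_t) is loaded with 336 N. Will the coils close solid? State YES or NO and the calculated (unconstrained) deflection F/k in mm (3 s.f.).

YES, δ = 71.6 mm

k = Gd⁴/(8D³N_a) = (77.7×10³)(6.5⁴)/(8·59.0³·18) = 4.6898 N/mm
N_t = 19; L_s = 6.5·19 = 123.5 mm; δ_solid = L₀ − L_s = 187 − 123.5 = 63.5 mm
δ = F/k = 336/4.6898 = 71.645 mm
δ ≥ δ_solid → spring goes solid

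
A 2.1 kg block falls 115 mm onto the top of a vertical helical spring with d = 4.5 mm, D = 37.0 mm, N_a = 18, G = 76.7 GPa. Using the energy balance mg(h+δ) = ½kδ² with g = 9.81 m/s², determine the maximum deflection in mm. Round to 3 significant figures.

38.3 mm

k = Gd⁴/(8D³N_a) = (76.7×10³)(4.5⁴)/(8·37.0³·18) = 4.312 N/mm
W = mg = 2.1 × 9.81 = 20.601 N
½kδ² − Wδ − Wh = 0 → δ = (W + √(W² + 2kWh))/k
δ = (20.601 + √(424.4 + 20431.2))/4.312 = (20.601 + 144.41)/4.312 = 38.269 mm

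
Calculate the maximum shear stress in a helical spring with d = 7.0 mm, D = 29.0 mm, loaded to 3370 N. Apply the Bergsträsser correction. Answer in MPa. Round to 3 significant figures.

Spring index C = D/d = 29.0/7.0 = 4.1429
K_B = (4C+2)/(4C−3) = 18.571/13.571 = 1.3684
τ₀ = 8FD/(πd³) = 8·3370·29.0/(π·7.0³) = 781840/1077.6 = 725.56 MPa
τ_max = K·τ₀ = 1.3684 × 725.56 = 992.87 MPa

993 MPa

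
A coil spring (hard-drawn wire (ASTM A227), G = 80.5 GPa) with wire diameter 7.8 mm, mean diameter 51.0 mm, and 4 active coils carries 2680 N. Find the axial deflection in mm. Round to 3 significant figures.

38.2 mm

k = Gd⁴/(8D³N_a) = (80.5×10³)(7.8⁴)/(8·51.0³·4) = 70.196 N/mm
δ = F/k = 2680 / 70.196 = 38.179 mm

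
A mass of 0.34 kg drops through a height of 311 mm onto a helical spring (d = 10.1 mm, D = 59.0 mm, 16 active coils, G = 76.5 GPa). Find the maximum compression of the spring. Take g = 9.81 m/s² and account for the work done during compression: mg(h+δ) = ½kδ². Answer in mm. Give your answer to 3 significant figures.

8.39 mm

k = Gd⁴/(8D³N_a) = (76.5×10³)(10.1⁴)/(8·59.0³·16) = 30.282 N/mm
W = mg = 0.34 × 9.81 = 3.3354 N
½kδ² − Wδ − Wh = 0 → δ = (W + √(W² + 2kWh))/k
δ = (3.3354 + √(11.125 + 62823.1))/30.282 = (3.3354 + 250.67)/30.282 = 8.388 mm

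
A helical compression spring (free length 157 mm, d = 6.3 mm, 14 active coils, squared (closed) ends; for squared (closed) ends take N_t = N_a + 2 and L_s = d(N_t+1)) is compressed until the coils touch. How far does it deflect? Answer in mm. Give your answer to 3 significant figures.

49.9 mm

N_t = 16; L_s = 6.3·17 = 107.1 mm
δ_solid = L₀ − L_s = 157 − 107.1 = 49.9 mm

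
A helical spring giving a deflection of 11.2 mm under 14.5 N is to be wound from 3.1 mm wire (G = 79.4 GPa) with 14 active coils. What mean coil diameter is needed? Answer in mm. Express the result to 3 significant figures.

Required rate k = F/δ = 14.5/11.2 = 1.2946 N/mm
D = (Gd⁴/(8N_a·k))^(1/3) = (79.4×10³·3.1⁴/(8·14·1.2946))^(1/3)
  = (50570.7)^(1/3) = 36.9800 mm

37.0 mm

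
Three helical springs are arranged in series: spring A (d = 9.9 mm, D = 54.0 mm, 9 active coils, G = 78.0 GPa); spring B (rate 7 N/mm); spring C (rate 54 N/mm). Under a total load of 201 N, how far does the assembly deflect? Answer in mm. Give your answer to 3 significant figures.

35.5 mm

k_A = Gd⁴/(8D³N_a) = (78.0×10³)(9.9⁴)/(8·54.0³·9) = 66.088 N/mm
Series: 1/k_eq = 1/66.088 + 1/7 + 1/54 = 0.17651; k_eq = 5.6655 N/mm
δ = F/k_eq = 201/5.6655 = 35.478 mm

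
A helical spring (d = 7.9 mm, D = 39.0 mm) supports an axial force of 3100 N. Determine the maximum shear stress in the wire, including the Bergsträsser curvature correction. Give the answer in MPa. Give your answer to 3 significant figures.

Spring index C = D/d = 39.0/7.9 = 4.9367
K_B = (4C+2)/(4C−3) = 21.747/16.747 = 1.2986
τ₀ = 8FD/(πd³) = 8·3100·39.0/(π·7.9³) = 967200/1548.9 = 624.43 MPa
τ_max = K·τ₀ = 1.2986 × 624.43 = 810.86 MPa

811 MPa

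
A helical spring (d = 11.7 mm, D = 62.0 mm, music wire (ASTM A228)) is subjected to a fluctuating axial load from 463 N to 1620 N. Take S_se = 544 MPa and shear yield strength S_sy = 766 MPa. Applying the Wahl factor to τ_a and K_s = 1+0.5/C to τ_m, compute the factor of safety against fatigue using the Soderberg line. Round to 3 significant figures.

3.55

C = D/d = 62.0/11.7 = 5.2991; K_W = (4C−1)/(4C−4)+0.615/C = 1.2905; K_s = 1+0.5/C = 1.0944
F_a = (F_max−F_min)/2 = 578.5 N; F_m = (F_max+F_min)/2 = 1041.5 N
τ_a = K_W·8F_aD/(πd³) = 1.2905 × 57.027 = 73.593 MPa
τ_m = K_s·8F_mD/(πd³) = 1.0944 × 102.67 = 112.35 MPa
Soderberg: 1/n_f = τ_a/S_se + τ_m/S_sy = 73.593/544 + 112.35/766 = 0.13528 + 0.14668 = 0.28196
n_f = 1/0.28196 = 3.547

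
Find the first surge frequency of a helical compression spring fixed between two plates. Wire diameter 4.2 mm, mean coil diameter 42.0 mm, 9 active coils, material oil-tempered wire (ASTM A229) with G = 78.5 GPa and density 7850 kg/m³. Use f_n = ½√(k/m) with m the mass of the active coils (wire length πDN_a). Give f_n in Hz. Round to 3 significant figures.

k = Gd⁴/(8D³N_a) = (78.5×10³)(4.2⁴)/(8·42.0³·9) = 4.5792 N/mm = 4579.2 N/m
Wire length L = πDN_a = π·42.0·9 = 1187.5 mm
m = ρ·(πd²/4)·L = 7850 × 13.854×10⁻⁶ m² × 1.1875 m = 0.12915 kg
f_n = ½√(k/m) = 0.5·√(4579.2/0.12915) = 0.5·√(35456) = 94.148 Hz

94.1 Hz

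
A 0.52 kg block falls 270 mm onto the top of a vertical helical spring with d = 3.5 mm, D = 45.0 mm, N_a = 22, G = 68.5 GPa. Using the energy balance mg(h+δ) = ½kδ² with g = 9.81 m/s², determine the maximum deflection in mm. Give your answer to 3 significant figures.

74.0 mm

k = Gd⁴/(8D³N_a) = (68.5×10³)(3.5⁴)/(8·45.0³·22) = 0.64093 N/mm
W = mg = 0.52 × 9.81 = 5.1012 N
½kδ² − Wδ − Wh = 0 → δ = (W + √(W² + 2kWh))/k
δ = (5.1012 + √(26.022 + 1765.54))/0.64093 = (5.1012 + 42.327)/0.64093 = 73.999 mm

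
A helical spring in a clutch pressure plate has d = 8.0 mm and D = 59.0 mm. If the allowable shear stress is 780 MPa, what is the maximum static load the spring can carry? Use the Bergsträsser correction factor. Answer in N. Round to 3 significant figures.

2240 N

C = D/d = 59.0/8.0 = 7.3750
K_B = (4C+2)/(4C−3) = 31.500/26.500 = 1.1887
τ_max = K·8FD/(πd³) → F_max = τ_allow·πd³/(8DK)
F_max = 780·π·8.0³/(8·59.0·1.1887) = 1.2546e+06/561.06 = 2236.2 N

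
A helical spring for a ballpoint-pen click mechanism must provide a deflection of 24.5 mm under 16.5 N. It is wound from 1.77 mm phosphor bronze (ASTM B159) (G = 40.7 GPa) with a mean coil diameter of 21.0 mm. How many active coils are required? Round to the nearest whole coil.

8

Required rate k = F/δ = 16.5/24.5 = 0.67347 N/mm
N_a = Gd⁴/(8D³k) = (40.7×10³ × 1.77⁴)/(8 × 21.0³ × 0.67347)
    = 399473 / 49896 = 8.006 → 8 coils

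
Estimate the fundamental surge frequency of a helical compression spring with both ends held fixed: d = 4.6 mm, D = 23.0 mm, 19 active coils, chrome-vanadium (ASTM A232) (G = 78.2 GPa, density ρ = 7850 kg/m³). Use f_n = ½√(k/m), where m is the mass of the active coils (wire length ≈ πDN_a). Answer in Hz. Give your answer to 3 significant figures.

k = Gd⁴/(8D³N_a) = (78.2×10³)(4.6⁴)/(8·23.0³·19) = 18.933 N/mm = 18933 N/m
Wire length L = πDN_a = π·23.0·19 = 1372.9 mm
m = ρ·(πd²/4)·L = 7850 × 16.619×10⁻⁶ m² × 1.3729 m = 0.1791 kg
f_n = ½√(k/m) = 0.5·√(18933/0.1791) = 0.5·√(1.0571e+05) = 162.56 Hz

163 Hz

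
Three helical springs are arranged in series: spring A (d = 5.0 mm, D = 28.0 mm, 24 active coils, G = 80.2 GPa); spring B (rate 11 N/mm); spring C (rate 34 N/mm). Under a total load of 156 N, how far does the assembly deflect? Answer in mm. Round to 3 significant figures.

31.9 mm

k_A = Gd⁴/(8D³N_a) = (80.2×10³)(5.0⁴)/(8·28.0³·24) = 11.893 N/mm
Series: 1/k_eq = 1/11.893 + 1/11 + 1/34 = 0.20441; k_eq = 4.8922 N/mm
δ = F/k_eq = 156/4.8922 = 31.887 mm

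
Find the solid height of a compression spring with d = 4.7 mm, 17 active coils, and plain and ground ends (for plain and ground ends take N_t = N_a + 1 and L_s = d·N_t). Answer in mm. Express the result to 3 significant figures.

plain and ground ends: N_t = N_a + 1 = 17 + 1 = 18
L_s = d·N_t = 4.7 × 18 = 84.6 mm

84.6 mm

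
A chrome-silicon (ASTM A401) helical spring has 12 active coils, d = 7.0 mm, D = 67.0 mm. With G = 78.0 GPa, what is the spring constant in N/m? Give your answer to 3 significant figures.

6490 N/m

k = Gd⁴/(8D³N_a) = (78.0×10³ × 7.0⁴) / (8 × 67.0³ × 12)
  = 1.87278e+08 / 2.88732e+07 = 6.4862 N/mm = 6486.2 N/m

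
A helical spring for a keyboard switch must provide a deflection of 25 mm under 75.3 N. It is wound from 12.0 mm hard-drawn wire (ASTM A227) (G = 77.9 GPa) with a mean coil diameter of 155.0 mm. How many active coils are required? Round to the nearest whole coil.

Required rate k = F/δ = 75.3/25 = 3.012 N/mm
N_a = Gd⁴/(8D³k) = (77.9×10³ × 12.0⁴)/(8 × 155.0³ × 3.012)
    = 1.61533e+09 / 8.97305e+07 = 18 → 18 coils

18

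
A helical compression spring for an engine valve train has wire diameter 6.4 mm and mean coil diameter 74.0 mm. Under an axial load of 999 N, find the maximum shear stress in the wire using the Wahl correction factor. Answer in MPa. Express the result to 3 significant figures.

807 MPa

Spring index C = D/d = 74.0/6.4 = 11.5625
K_W = (4C−1)/(4C−4) + 0.615/C = 45.250/42.250 + 0.0532 = 1.1242
τ₀ = 8FD/(πd³) = 8·999·74.0/(π·6.4³) = 591408/823.55 = 718.12 MPa
τ_max = K·τ₀ = 1.1242 × 718.12 = 807.31 MPa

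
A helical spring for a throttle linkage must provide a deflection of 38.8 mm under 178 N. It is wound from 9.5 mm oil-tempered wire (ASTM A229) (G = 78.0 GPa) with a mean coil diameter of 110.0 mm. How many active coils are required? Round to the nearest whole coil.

Required rate k = F/δ = 178/38.8 = 4.5876 N/mm
N_a = Gd⁴/(8D³k) = (78.0×10³ × 9.5⁴)/(8 × 110.0³ × 4.5876)
    = 6.35315e+08 / 4.88491e+07 = 13.01 → 13 coils

13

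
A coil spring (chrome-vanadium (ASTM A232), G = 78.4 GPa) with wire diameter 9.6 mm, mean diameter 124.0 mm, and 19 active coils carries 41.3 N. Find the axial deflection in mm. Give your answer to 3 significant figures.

18.0 mm

k = Gd⁴/(8D³N_a) = (78.4×10³)(9.6⁴)/(8·124.0³·19) = 2.2977 N/mm
δ = F/k = 41.3 / 2.2977 = 17.975 mm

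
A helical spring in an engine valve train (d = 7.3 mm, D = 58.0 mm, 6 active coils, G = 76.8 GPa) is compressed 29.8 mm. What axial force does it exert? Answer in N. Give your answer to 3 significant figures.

k = Gd⁴/(8D³N_a) = (76.8×10³)(7.3⁴)/(8·58.0³·6) = 23.288 N/mm
F = k·δ = 23.288 × 29.8 = 693.97 N

694 N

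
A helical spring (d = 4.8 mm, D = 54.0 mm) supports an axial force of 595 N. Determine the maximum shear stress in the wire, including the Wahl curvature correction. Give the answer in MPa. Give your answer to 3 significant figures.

Spring index C = D/d = 54.0/4.8 = 11.2500
K_W = (4C−1)/(4C−4) + 0.615/C = 44.000/41.000 + 0.0547 = 1.1278
τ₀ = 8FD/(πd³) = 8·595·54.0/(π·4.8³) = 257040/347.44 = 739.82 MPa
τ_max = K·τ₀ = 1.1278 × 739.82 = 834.4 MPa

834 MPa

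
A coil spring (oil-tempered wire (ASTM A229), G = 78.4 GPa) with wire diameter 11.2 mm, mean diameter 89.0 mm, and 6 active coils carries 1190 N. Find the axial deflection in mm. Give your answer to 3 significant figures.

k = Gd⁴/(8D³N_a) = (78.4×10³)(11.2⁴)/(8·89.0³·6) = 36.457 N/mm
δ = F/k = 1190 / 36.457 = 32.641 mm

32.6 mm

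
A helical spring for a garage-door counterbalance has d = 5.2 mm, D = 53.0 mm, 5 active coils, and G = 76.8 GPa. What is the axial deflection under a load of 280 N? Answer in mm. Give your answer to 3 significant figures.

29.7 mm

k = Gd⁴/(8D³N_a) = (76.8×10³)(5.2⁴)/(8·53.0³·5) = 9.4295 N/mm
δ = F/k = 280 / 9.4295 = 29.694 mm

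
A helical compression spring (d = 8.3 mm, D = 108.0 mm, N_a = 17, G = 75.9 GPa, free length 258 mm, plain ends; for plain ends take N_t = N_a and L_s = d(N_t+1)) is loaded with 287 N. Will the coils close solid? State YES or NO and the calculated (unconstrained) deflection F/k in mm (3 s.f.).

k = Gd⁴/(8D³N_a) = (75.9×10³)(8.3⁴)/(8·108.0³·17) = 2.1025 N/mm
N_t = 17; L_s = 8.3·18 = 149.4 mm; δ_solid = L₀ − L_s = 258 − 149.4 = 108.6 mm
δ = F/k = 287/2.1025 = 136.5 mm
δ ≥ δ_solid → spring goes solid

YES, δ = 137 mm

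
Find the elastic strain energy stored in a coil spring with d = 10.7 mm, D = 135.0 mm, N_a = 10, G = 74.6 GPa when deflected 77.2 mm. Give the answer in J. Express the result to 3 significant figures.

14.8 J

k = Gd⁴/(8D³N_a) = (74.6×10³)(10.7⁴)/(8·135.0³·10) = 4.968 N/mm
U = ½kδ² = 0.5 × 4.968 × 77.2² = 14804 N·mm = 14.804 J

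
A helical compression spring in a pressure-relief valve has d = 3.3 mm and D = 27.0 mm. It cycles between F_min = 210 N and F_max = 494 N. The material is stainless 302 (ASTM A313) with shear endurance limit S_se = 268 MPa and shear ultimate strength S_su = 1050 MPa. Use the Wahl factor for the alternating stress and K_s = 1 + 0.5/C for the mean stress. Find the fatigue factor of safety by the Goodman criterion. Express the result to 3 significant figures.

0.533

C = D/d = 27.0/3.3 = 8.1818; K_W = (4C−1)/(4C−4)+0.615/C = 1.1796; K_s = 1+0.5/C = 1.0611
F_a = (F_max−F_min)/2 = 142 N; F_m = (F_max+F_min)/2 = 352 N
τ_a = K_W·8F_aD/(πd³) = 1.1796 × 271.68 = 320.47 MPa
τ_m = K_s·8F_mD/(πd³) = 1.0611 × 673.45 = 714.6 MPa
Goodman: 1/n_f = τ_a/S_se + τ_m/S_su = 320.47/268 + 714.6/1050 = 1.19577 + 0.68058 = 1.8763
n_f = 1/1.8763 = 0.5329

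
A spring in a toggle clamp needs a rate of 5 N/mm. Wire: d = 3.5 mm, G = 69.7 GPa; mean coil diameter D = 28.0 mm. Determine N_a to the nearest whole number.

12

N_a = Gd⁴/(8D³k) = (69.7×10³ × 3.5⁴)/(8 × 28.0³ × 5)
    = 1.04594e+07 / 878080 = 11.91 → 12 coils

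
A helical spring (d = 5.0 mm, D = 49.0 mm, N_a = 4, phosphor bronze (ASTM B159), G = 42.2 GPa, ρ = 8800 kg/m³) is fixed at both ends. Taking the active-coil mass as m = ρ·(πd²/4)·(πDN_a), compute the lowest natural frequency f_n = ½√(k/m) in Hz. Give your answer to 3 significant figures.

128 Hz

k = Gd⁴/(8D³N_a) = (42.2×10³)(5.0⁴)/(8·49.0³·4) = 7.0057 N/mm = 7005.7 N/m
Wire length L = πDN_a = π·49.0·4 = 615.75 mm
m = ρ·(πd²/4)·L = 8800 × 19.635×10⁻⁶ m² × 0.61575 m = 0.10639 kg
f_n = ½√(k/m) = 0.5·√(7005.7/0.10639) = 0.5·√(65847) = 128.3 Hz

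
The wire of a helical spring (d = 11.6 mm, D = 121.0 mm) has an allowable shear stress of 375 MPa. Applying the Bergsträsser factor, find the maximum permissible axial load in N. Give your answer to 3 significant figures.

1680 N

C = D/d = 121.0/11.6 = 10.4310
K_B = (4C+2)/(4C−3) = 43.724/38.724 = 1.1291
τ_max = K·8FD/(πd³) → F_max = τ_allow·πd³/(8DK)
F_max = 375·π·11.6³/(8·121.0·1.1291) = 1.8389e+06/1093 = 1682.4 N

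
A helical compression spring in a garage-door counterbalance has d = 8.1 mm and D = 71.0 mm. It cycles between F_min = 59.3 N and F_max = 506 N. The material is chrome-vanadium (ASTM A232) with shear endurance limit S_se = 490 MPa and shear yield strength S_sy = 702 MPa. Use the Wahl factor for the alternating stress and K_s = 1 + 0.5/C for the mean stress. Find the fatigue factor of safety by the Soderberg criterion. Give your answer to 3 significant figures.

C = D/d = 71.0/8.1 = 8.7654; K_W = (4C−1)/(4C−4)+0.615/C = 1.1667; K_s = 1+0.5/C = 1.0570
F_a = (F_max−F_min)/2 = 223.35 N; F_m = (F_max+F_min)/2 = 282.65 N
τ_a = K_W·8F_aD/(πd³) = 1.1667 × 75.985 = 88.655 MPa
τ_m = K_s·8F_mD/(πd³) = 1.0570 × 96.16 = 101.64 MPa
Soderberg: 1/n_f = τ_a/S_se + τ_m/S_sy = 88.655/490 + 101.64/702 = 0.18093 + 0.14479 = 0.32572
n_f = 1/0.32572 = 3.07

3.07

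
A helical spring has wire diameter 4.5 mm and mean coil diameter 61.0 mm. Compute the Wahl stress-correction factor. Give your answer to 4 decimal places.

C = D/d = 61.0/4.5 = 13.5556
K_W = (4C−1)/(4C−4) + 0.615/C = 53.222/50.222 + 0.0454 = 1.1051

1.1051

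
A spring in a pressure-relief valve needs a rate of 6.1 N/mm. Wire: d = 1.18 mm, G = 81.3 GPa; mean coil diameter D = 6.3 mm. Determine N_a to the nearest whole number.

N_a = Gd⁴/(8D³k) = (81.3×10³ × 1.18⁴)/(8 × 6.3³ × 6.1)
    = 157623 / 12202.3 = 12.92 → 13 coils

13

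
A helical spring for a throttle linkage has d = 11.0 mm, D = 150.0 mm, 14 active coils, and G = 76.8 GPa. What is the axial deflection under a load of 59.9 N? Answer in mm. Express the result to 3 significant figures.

20.1 mm

k = Gd⁴/(8D³N_a) = (76.8×10³)(11.0⁴)/(8·150.0³·14) = 2.9747 N/mm
δ = F/k = 59.9 / 2.9747 = 20.137 mm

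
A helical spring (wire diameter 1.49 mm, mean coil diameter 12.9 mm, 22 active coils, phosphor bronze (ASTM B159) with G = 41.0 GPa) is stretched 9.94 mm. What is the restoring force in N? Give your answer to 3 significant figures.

5.32 N

k = Gd⁴/(8D³N_a) = (41.0×10³)(1.49⁴)/(8·12.9³·22) = 0.53487 N/mm
F = k·δ = 0.53487 × 9.94 = 5.3166 N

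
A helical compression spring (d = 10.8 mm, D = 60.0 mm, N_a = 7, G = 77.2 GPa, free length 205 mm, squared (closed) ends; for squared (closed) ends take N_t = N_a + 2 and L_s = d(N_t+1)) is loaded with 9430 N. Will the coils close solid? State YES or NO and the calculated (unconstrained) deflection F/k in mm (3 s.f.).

k = Gd⁴/(8D³N_a) = (77.2×10³)(10.8⁴)/(8·60.0³·7) = 86.83 N/mm
N_t = 9; L_s = 10.8·10 = 108 mm; δ_solid = L₀ − L_s = 205 − 108 = 97 mm
δ = F/k = 9430/86.83 = 108.6 mm
δ ≥ δ_solid → spring goes solid

YES, δ = 109 mm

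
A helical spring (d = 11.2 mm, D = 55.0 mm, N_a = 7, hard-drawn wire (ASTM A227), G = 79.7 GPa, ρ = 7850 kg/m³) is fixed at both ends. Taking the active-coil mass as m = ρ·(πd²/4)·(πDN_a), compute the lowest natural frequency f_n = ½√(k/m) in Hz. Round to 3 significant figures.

190 Hz

k = Gd⁴/(8D³N_a) = (79.7×10³)(11.2⁴)/(8·55.0³·7) = 134.6 N/mm = 1.346e+05 N/m
Wire length L = πDN_a = π·55.0·7 = 1209.5 mm
m = ρ·(πd²/4)·L = 7850 × 98.52×10⁻⁶ m² × 1.2095 m = 0.93542 kg
f_n = ½√(k/m) = 0.5·√(1.346e+05/0.93542) = 0.5·√(1.439e+05) = 189.67 Hz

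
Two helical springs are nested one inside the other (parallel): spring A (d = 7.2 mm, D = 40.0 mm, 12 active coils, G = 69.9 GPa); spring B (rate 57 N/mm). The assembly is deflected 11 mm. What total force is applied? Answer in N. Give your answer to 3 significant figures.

963 N

k_A = Gd⁴/(8D³N_a) = (69.9×10³)(7.2⁴)/(8·40.0³·12) = 30.574 N/mm
Parallel: k_eq = 30.574 + 57 = 87.574 N/mm
F = k_eq·δ = 87.574·11 = 963.32 N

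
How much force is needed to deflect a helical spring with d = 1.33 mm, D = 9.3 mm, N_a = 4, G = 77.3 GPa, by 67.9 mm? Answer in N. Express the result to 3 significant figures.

638 N

k = Gd⁴/(8D³N_a) = (77.3×10³)(1.33⁴)/(8·9.3³·4) = 9.397 N/mm
F = k·δ = 9.397 × 67.9 = 638.05 N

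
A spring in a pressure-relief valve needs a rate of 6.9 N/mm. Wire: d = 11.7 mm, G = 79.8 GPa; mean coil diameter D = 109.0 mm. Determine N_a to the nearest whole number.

21

N_a = Gd⁴/(8D³k) = (79.8×10³ × 11.7⁴)/(8 × 109.0³ × 6.9)
    = 1.49536e+09 / 7.14856e+07 = 20.92 → 21 coils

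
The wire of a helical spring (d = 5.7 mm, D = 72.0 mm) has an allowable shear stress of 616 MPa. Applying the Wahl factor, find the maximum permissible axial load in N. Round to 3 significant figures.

559 N

C = D/d = 72.0/5.7 = 12.6316
K_W = (4C−1)/(4C−4) + 0.615/C = 49.526/46.526 + 0.0487 = 1.1132
τ_max = K·8FD/(πd³) → F_max = τ_allow·πd³/(8DK)
F_max = 616·π·5.7³/(8·72.0·1.1132) = 3.5839e+05/641.18 = 558.95 N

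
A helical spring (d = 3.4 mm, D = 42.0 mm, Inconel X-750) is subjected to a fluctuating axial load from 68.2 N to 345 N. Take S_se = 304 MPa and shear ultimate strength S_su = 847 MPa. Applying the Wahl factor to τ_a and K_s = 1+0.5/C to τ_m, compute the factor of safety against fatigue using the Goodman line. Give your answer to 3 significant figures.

0.482

C = D/d = 42.0/3.4 = 12.3529; K_W = (4C−1)/(4C−4)+0.615/C = 1.1158; K_s = 1+0.5/C = 1.0405
F_a = (F_max−F_min)/2 = 138.4 N; F_m = (F_max+F_min)/2 = 206.6 N
τ_a = K_W·8F_aD/(πd³) = 1.1158 × 376.61 = 420.24 MPa
τ_m = K_s·8F_mD/(πd³) = 1.0405 × 562.19 = 584.95 MPa
Goodman: 1/n_f = τ_a/S_se + τ_m/S_su = 420.24/304 + 584.95/847 = 1.38236 + 0.69061 = 2.073
n_f = 1/2.073 = 0.4824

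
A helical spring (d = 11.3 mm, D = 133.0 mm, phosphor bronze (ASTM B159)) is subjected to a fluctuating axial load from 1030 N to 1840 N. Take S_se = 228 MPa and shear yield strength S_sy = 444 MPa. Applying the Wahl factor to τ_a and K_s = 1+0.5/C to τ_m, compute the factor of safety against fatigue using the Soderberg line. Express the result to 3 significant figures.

0.795

C = D/d = 133.0/11.3 = 11.7699; K_W = (4C−1)/(4C−4)+0.615/C = 1.1219; K_s = 1+0.5/C = 1.0425
F_a = (F_max−F_min)/2 = 405 N; F_m = (F_max+F_min)/2 = 1435 N
τ_a = K_W·8F_aD/(πd³) = 1.1219 × 95.063 = 106.65 MPa
τ_m = K_s·8F_mD/(πd³) = 1.0425 × 336.83 = 351.14 MPa
Soderberg: 1/n_f = τ_a/S_se + τ_m/S_sy = 106.65/228 + 351.14/444 = 0.46776 + 0.79085 = 1.2586
n_f = 1/1.2586 = 0.7945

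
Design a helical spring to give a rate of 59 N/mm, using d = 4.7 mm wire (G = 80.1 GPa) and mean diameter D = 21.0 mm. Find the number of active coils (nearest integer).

9

N_a = Gd⁴/(8D³k) = (80.1×10³ × 4.7⁴)/(8 × 21.0³ × 59)
    = 3.90862e+07 / 4.37119e+06 = 8.942 → 9 coils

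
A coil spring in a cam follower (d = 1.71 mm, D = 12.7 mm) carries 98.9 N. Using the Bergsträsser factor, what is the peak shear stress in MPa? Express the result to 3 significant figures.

759 MPa

Spring index C = D/d = 12.7/1.71 = 7.4269
K_B = (4C+2)/(4C−3) = 31.708/26.708 = 1.1872
τ₀ = 8FD/(πd³) = 8·98.9·12.7/(π·1.71³) = 10048.2/15.709 = 639.66 MPa
τ_max = K·τ₀ = 1.1872 × 639.66 = 759.42 MPa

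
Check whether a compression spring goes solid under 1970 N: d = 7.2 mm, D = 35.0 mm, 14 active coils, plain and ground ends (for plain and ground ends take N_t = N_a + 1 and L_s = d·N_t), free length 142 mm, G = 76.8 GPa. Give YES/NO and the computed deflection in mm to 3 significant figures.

k = Gd⁴/(8D³N_a) = (76.8×10³)(7.2⁴)/(8·35.0³·14) = 42.98 N/mm
N_t = 15; L_s = 7.2·15 = 108 mm; δ_solid = L₀ − L_s = 142 − 108 = 34 mm
δ = F/k = 1970/42.98 = 45.835 mm
δ ≥ δ_solid → spring goes solid

YES, δ = 45.8 mm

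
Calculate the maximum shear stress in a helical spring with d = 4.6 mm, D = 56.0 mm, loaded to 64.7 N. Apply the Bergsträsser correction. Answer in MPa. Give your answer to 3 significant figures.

105 MPa

Spring index C = D/d = 56.0/4.6 = 12.1739
K_B = (4C+2)/(4C−3) = 50.696/45.696 = 1.1094
τ₀ = 8FD/(πd³) = 8·64.7·56.0/(π·4.6³) = 28985.6/305.79 = 94.789 MPa
τ_max = K·τ₀ = 1.1094 × 94.789 = 105.16 MPa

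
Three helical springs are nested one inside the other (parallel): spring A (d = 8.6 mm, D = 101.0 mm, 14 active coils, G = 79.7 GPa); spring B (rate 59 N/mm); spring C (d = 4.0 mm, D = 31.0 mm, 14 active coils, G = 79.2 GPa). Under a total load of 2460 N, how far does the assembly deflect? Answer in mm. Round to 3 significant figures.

k_A = Gd⁴/(8D³N_a) = (79.7×10³)(8.6⁴)/(8·101.0³·14) = 3.7781 N/mm
k_C = Gd⁴/(8D³N_a) = (79.2×10³)(4.0⁴)/(8·31.0³·14) = 6.0766 N/mm
Parallel: k_eq = 3.7781 + 59 + 6.0766 = 68.855 N/mm
δ = F/k_eq = 2460/68.855 = 35.727 mm

35.7 mm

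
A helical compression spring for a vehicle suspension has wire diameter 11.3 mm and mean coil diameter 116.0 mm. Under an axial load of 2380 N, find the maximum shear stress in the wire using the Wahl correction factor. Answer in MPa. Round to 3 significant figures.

Spring index C = D/d = 116.0/11.3 = 10.2655
K_W = (4C−1)/(4C−4) + 0.615/C = 40.062/37.062 + 0.0599 = 1.1409
τ₀ = 8FD/(πd³) = 8·2380·116.0/(π·11.3³) = 2.20864e+06/4533 = 487.24 MPa
τ_max = K·τ₀ = 1.1409 × 487.24 = 555.87 MPa

556 MPa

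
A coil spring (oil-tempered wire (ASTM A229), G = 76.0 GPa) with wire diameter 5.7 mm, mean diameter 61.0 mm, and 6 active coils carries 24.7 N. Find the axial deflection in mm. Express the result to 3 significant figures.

k = Gd⁴/(8D³N_a) = (76.0×10³)(5.7⁴)/(8·61.0³·6) = 7.3635 N/mm
δ = F/k = 24.7 / 7.3635 = 3.3544 mm

3.35 mm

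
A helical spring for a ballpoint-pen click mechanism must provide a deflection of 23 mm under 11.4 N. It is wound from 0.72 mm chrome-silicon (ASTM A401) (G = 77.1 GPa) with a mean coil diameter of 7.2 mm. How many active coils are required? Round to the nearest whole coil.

14

Required rate k = F/δ = 11.4/23 = 0.49565 N/mm
N_a = Gd⁴/(8D³k) = (77.1×10³ × 0.72⁴)/(8 × 7.2³ × 0.49565)
    = 20719.7 / 1480.01 = 14 → 14 coils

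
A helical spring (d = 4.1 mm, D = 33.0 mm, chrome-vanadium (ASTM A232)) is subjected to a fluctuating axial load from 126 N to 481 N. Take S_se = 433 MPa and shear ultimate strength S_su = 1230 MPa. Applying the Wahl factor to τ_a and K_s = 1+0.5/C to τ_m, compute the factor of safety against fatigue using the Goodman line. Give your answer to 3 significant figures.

C = D/d = 33.0/4.1 = 8.0488; K_W = (4C−1)/(4C−4)+0.615/C = 1.1828; K_s = 1+0.5/C = 1.0621
F_a = (F_max−F_min)/2 = 177.5 N; F_m = (F_max+F_min)/2 = 303.5 N
τ_a = K_W·8F_aD/(πd³) = 1.1828 × 216.42 = 255.99 MPa
τ_m = K_s·8F_mD/(πd³) = 1.0621 × 370.05 = 393.04 MPa
Goodman: 1/n_f = τ_a/S_se + τ_m/S_su = 255.99/433 + 393.04/1230 = 0.59119 + 0.31954 = 0.91074
n_f = 1/0.91074 = 1.098

1.10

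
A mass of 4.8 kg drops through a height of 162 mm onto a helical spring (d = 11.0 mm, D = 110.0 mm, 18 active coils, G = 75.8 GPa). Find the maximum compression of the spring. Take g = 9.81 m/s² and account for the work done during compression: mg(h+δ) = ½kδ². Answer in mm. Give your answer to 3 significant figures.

k = Gd⁴/(8D³N_a) = (75.8×10³)(11.0⁴)/(8·110.0³·18) = 5.7903 N/mm
W = mg = 4.8 × 9.81 = 47.088 N
½kδ² − Wδ − Wh = 0 → δ = (W + √(W² + 2kWh))/k
δ = (47.088 + √(2217.3 + 88339.4))/5.7903 = (47.088 + 300.93)/5.7903 = 60.103 mm

60.1 mm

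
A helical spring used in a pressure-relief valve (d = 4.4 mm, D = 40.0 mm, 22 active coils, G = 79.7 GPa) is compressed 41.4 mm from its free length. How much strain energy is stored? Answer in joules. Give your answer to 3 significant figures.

2.27 J

k = Gd⁴/(8D³N_a) = (79.7×10³)(4.4⁴)/(8·40.0³·22) = 2.652 N/mm
U = ½kδ² = 0.5 × 2.652 × 41.4² = 2272.7 N·mm = 2.2727 J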